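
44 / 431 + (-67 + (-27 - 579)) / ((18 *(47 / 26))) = -3752207 / 182313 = -20.58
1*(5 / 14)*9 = 45 / 14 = 3.21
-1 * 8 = -8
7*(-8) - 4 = -60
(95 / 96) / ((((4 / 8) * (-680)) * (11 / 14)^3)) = -6517 / 1086096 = -0.01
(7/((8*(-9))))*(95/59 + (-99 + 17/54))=2164967/229392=9.44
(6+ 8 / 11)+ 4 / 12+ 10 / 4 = 631 / 66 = 9.56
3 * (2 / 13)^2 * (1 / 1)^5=12 / 169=0.07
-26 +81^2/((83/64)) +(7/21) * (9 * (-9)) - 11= 4995.08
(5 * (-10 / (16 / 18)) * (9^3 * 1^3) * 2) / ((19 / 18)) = -77696.05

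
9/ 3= 3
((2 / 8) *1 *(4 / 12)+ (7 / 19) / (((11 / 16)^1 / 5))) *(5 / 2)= 34645 / 5016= 6.91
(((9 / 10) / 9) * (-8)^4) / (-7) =-2048 / 35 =-58.51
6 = 6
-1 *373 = -373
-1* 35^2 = -1225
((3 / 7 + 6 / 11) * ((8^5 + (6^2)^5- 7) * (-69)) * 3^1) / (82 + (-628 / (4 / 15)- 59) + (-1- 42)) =37569839877 / 7315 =5135999.98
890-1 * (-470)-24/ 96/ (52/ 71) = 282809/ 208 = 1359.66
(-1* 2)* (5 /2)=-5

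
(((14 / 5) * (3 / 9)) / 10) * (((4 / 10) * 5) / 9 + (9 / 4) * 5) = 2891 / 2700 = 1.07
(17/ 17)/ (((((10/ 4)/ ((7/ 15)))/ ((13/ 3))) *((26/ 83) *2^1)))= 581/ 450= 1.29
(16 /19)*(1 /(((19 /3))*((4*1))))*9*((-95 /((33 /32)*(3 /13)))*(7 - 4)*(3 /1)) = -224640 /209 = -1074.83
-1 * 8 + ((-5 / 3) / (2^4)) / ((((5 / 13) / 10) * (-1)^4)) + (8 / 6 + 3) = -51 / 8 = -6.38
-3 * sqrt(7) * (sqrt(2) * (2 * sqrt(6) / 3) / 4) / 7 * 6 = -6 * sqrt(21) / 7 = -3.93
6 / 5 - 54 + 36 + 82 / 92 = -3659 / 230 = -15.91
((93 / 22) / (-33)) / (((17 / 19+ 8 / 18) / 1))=-5301 / 55418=-0.10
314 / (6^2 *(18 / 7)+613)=2198 / 4939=0.45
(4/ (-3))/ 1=-4/ 3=-1.33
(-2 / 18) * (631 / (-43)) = 631 / 387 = 1.63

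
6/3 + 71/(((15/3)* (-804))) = 7969/4020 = 1.98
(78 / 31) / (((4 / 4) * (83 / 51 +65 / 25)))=9945 / 16709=0.60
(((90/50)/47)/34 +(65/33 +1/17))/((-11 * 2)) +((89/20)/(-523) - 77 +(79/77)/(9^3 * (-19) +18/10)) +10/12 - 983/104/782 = -22359707401337003903/293128300173749040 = -76.28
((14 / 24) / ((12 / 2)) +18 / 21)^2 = 231361 / 254016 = 0.91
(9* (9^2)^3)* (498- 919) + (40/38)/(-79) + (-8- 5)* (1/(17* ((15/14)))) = -770726931407777/382755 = -2013629949.73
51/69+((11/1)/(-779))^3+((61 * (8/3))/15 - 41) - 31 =-29560227168394/489274658865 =-60.42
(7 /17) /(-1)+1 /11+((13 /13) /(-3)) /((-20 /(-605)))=-23347 /2244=-10.40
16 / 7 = 2.29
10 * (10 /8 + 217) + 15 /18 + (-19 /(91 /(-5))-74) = 576133 /273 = 2110.38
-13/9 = -1.44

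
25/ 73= 0.34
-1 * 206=-206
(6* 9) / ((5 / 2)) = 108 / 5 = 21.60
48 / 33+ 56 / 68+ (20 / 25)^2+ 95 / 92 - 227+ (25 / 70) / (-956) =-223.05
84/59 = 1.42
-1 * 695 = -695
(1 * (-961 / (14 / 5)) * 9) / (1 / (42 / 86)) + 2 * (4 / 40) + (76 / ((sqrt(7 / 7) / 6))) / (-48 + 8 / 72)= -281306579 / 185330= -1517.87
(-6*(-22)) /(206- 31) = 132 /175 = 0.75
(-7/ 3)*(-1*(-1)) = -7/ 3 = -2.33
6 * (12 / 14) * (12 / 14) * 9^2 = 17496 / 49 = 357.06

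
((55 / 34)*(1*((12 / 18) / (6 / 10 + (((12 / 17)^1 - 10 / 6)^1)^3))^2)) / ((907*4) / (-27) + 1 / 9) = -34157499849 / 525060156328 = -0.07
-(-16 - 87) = 103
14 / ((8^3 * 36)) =7 / 9216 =0.00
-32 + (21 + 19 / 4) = -25 / 4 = -6.25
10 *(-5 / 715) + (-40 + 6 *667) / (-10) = -283333 / 715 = -396.27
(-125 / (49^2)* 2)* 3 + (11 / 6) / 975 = -4361089 / 14045850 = -0.31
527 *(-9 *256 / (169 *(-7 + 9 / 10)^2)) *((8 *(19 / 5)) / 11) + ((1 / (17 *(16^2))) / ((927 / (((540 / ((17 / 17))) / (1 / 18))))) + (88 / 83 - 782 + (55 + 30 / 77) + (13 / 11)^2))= -3115614323489706341 / 2477102637577568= -1257.77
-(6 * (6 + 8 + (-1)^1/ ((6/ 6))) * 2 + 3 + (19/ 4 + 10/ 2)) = -675/ 4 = -168.75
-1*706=-706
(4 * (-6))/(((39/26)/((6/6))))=-16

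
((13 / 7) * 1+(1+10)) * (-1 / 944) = -45 / 3304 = -0.01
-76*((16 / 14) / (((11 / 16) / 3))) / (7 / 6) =-175104 / 539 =-324.87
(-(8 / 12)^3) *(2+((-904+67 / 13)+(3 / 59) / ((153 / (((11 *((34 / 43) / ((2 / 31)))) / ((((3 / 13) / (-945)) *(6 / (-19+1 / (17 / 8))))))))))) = 97.85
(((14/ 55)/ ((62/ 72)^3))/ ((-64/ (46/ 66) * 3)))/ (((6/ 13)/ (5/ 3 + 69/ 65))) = -770868/ 90117775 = -0.01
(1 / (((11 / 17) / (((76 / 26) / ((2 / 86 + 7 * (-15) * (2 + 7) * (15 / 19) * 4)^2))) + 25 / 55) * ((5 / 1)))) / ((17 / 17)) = 4743176834 / 46751450220489615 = 0.00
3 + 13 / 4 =25 / 4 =6.25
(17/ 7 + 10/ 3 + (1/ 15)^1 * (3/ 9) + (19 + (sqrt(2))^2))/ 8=3.35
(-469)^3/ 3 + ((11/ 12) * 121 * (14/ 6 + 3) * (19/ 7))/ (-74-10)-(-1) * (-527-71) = -45495130112/ 1323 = -34387853.45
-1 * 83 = -83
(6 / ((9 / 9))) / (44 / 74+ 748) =0.01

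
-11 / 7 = -1.57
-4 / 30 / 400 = -1 / 3000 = -0.00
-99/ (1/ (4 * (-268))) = 106128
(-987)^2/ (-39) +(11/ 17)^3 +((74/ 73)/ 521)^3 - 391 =-89142011338961201265119/ 3513758156140134253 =-25369.42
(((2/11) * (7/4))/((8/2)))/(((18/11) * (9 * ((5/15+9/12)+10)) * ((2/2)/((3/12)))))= 0.00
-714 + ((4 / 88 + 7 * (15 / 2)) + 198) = -5098 / 11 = -463.45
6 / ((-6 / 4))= -4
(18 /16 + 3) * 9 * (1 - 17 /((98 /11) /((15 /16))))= -367389 /12544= -29.29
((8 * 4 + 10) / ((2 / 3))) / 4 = 63 / 4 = 15.75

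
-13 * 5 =-65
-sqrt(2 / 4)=-sqrt(2) / 2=-0.71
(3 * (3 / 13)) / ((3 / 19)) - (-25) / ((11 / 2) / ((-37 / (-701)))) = 463577 / 100243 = 4.62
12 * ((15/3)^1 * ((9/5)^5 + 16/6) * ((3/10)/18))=202147/9375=21.56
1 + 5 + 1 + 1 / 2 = 15 / 2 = 7.50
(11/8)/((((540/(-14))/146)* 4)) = -5621/4320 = -1.30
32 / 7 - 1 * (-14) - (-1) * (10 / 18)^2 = 18.88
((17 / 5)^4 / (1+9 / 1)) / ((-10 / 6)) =-8.02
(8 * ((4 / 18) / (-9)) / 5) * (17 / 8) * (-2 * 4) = 272 / 405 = 0.67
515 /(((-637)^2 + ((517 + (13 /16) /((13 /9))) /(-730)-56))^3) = 820608020480000 /106410142003370456369727193879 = 0.00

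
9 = 9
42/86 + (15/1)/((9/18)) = 30.49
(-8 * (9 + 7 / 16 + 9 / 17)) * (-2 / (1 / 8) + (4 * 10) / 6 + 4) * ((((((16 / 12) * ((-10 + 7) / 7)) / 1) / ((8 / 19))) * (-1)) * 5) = 1030180 / 357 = 2885.66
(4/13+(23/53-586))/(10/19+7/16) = -122585872/201877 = -607.23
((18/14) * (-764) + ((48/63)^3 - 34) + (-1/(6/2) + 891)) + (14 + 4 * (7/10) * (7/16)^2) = -655772597/5927040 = -110.64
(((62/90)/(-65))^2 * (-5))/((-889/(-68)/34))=-2221832/1521190125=-0.00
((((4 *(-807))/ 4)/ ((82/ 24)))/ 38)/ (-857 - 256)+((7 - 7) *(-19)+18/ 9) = 579632/ 289009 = 2.01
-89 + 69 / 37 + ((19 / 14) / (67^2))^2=-12733573951027 / 146135929492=-87.14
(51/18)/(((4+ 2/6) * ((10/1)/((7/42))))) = 17/1560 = 0.01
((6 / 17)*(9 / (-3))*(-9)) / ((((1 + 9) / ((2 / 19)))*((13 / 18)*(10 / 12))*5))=17496 / 524875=0.03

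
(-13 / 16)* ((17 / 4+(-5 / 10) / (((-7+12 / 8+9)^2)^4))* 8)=-1274014365 / 46118408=-27.62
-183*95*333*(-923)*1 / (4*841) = 5343436215 / 3364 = 1588417.42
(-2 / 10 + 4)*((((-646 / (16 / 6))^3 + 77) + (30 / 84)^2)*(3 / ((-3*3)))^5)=282356247337 / 1270080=222313.75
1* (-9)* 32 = -288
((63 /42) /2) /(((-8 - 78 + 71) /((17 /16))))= -17 /320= -0.05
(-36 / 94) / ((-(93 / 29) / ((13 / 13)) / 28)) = 4872 / 1457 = 3.34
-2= -2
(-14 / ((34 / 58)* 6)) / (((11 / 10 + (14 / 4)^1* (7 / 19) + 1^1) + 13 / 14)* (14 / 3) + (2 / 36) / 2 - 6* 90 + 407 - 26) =231420 / 8071073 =0.03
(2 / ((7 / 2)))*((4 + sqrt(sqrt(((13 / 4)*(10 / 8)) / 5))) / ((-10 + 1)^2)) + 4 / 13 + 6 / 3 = 2*13^(1 / 4) / 567 + 17218 / 7371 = 2.34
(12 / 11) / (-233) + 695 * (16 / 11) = 2590948 / 2563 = 1010.90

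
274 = 274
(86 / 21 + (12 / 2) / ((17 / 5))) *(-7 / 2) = -1046 / 51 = -20.51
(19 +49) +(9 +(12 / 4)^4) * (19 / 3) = 638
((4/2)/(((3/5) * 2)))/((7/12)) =20/7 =2.86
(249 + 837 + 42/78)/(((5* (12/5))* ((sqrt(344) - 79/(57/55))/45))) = -52474021875/923591188 - 688381875* sqrt(86)/461795594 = -70.64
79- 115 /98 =77.83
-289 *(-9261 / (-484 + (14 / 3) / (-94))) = -5529.24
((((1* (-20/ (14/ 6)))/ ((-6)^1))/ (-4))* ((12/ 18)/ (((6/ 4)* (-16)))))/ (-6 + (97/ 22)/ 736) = -2024/ 1222893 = -0.00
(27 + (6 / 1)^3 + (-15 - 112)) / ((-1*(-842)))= 58 / 421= 0.14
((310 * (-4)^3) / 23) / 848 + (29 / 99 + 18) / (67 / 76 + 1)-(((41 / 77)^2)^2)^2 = 1533049259479190692661 / 176244417109404907263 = 8.70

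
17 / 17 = 1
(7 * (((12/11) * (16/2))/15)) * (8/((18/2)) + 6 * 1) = 13888/495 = 28.06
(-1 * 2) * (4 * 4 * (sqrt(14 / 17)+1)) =-32 - 32 * sqrt(238) / 17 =-61.04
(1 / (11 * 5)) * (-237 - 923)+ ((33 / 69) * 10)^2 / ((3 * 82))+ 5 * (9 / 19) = -253342721 / 13599003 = -18.63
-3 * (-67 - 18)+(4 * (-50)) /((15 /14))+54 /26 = 2746 /39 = 70.41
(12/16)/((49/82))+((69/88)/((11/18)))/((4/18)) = 333393/47432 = 7.03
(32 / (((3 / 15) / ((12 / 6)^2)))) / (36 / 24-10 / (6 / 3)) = -1280 / 7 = -182.86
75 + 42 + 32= 149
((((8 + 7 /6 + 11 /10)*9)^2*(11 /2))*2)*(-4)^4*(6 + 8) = 8414816256 /25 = 336592650.24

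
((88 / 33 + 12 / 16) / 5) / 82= 1 / 120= 0.01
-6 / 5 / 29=-6 / 145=-0.04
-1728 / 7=-246.86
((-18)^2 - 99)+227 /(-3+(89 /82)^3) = 88394839 /949135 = 93.13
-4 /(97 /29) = -116 /97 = -1.20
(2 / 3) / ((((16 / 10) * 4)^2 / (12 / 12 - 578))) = -14425 / 1536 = -9.39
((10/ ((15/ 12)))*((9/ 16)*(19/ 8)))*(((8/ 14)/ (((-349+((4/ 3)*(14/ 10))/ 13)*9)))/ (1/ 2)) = -3705/ 952378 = -0.00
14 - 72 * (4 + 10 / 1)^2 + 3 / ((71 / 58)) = -1000784 / 71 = -14095.55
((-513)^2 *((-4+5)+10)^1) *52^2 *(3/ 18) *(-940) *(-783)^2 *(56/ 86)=-21051946677692810880/ 43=-489580155295181648.37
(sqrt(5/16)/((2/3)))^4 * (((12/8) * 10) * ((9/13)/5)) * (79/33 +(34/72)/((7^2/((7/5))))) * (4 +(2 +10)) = 40540905/1025024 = 39.55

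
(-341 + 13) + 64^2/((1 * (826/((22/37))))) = -4967112/15281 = -325.05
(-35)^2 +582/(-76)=46259/38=1217.34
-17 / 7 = -2.43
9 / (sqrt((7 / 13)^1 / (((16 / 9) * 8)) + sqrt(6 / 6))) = 72 * sqrt(44902) / 1727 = 8.83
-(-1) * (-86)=-86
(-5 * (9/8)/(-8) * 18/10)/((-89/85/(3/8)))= -20655/45568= -0.45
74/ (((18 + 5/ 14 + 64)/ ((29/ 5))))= 30044/ 5765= 5.21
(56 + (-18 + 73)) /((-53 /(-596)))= 66156 /53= 1248.23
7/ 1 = 7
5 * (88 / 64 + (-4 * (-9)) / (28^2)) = 2785 / 392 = 7.10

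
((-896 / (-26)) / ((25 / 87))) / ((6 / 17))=110432 / 325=339.79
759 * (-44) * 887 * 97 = -2873358444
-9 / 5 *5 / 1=-9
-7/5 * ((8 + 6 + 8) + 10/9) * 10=-2912/9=-323.56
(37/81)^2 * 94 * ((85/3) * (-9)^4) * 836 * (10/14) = 45722135800/21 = 2177244561.90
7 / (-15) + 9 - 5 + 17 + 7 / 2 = 721 / 30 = 24.03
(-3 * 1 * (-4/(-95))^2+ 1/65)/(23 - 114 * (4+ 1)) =-1181/64176775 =-0.00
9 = 9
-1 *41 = -41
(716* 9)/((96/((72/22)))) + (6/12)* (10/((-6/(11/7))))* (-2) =102703/462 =222.30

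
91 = 91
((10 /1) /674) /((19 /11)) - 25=-160020 /6403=-24.99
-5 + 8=3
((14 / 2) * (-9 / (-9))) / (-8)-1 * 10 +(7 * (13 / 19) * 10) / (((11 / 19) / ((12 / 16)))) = 4503 / 88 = 51.17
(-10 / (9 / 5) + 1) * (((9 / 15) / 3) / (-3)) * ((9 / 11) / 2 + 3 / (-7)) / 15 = -41 / 103950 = -0.00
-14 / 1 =-14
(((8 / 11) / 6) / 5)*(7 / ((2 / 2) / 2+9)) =56 / 3135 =0.02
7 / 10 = 0.70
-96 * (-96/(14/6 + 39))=6912/31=222.97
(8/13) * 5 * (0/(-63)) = 0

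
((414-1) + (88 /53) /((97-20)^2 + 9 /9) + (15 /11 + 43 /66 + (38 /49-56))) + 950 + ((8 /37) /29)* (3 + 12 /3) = 1309.84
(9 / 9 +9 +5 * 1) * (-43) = -645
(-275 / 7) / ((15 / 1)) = -55 / 21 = -2.62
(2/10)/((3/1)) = 1/15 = 0.07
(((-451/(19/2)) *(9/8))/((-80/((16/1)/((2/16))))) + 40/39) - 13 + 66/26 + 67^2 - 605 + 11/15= 14674579/3705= 3960.75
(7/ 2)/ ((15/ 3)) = 7/ 10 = 0.70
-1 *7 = -7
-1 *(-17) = 17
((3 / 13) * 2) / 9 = 2 / 39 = 0.05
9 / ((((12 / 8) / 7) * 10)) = 4.20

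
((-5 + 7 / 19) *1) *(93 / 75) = -2728 / 475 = -5.74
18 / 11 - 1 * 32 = -30.36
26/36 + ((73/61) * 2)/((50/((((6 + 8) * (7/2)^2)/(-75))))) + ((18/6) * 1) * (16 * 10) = 164910254/343125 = 480.61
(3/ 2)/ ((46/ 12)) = 9/ 23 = 0.39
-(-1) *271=271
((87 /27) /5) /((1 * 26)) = 29 /1170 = 0.02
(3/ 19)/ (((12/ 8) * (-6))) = -1/ 57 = -0.02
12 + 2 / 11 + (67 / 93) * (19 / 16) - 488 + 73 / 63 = -162859681 / 343728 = -473.80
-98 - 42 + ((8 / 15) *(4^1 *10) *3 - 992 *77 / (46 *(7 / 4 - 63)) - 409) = -368601 / 805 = -457.89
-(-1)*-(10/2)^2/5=-5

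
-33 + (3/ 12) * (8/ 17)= -559/ 17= -32.88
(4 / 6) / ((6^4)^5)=1 / 5484237660094464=0.00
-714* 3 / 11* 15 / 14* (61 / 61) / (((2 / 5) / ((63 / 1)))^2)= -227721375 / 44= -5175485.80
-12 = -12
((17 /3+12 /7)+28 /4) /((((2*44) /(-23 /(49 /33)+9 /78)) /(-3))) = 2957637 /392392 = 7.54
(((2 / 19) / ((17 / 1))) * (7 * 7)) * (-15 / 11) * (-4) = 5880 / 3553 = 1.65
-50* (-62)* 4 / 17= 12400 / 17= 729.41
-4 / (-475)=4 / 475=0.01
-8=-8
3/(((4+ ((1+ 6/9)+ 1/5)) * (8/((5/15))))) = 15/704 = 0.02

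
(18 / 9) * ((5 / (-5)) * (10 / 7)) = -20 / 7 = -2.86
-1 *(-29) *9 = 261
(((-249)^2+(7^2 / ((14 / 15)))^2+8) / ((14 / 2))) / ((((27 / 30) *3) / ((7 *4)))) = 2590610 / 27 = 95948.52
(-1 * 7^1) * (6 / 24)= -7 / 4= -1.75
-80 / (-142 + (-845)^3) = 80 / 603351267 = 0.00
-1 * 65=-65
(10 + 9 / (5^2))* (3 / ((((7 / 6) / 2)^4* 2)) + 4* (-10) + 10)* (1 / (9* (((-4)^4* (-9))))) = 252377 / 29635200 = 0.01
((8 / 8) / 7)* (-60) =-60 / 7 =-8.57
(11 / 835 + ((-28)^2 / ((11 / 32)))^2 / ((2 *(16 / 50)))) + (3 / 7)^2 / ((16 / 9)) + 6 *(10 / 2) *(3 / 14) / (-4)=643805328067239 / 79211440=8127681.15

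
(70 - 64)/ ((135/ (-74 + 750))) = 1352/ 45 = 30.04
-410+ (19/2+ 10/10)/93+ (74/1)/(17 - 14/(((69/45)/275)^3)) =-24972138811141439/60924432488482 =-409.89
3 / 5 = 0.60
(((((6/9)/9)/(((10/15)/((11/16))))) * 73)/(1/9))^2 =644809/256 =2518.79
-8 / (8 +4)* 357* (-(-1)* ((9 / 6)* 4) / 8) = -357 / 2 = -178.50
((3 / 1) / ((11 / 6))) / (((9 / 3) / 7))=42 / 11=3.82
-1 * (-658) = 658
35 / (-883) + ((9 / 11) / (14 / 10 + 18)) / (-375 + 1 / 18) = -252756635 / 6358644589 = -0.04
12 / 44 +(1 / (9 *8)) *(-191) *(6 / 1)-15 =-4045 / 132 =-30.64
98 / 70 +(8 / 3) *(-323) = -12899 / 15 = -859.93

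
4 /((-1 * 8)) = -1 /2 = -0.50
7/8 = 0.88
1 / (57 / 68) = 68 / 57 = 1.19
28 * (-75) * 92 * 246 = -47527200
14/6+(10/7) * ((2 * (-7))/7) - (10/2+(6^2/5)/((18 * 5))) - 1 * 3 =-8.60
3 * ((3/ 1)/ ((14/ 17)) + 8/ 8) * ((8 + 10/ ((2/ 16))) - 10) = 7605/ 7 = 1086.43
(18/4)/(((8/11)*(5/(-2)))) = -99/40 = -2.48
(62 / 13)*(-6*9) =-3348 / 13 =-257.54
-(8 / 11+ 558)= -6146 / 11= -558.73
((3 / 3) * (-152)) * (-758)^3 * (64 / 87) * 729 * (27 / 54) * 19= 9780500006701056 / 29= 337258620920726.07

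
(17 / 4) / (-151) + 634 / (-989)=-399749 / 597356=-0.67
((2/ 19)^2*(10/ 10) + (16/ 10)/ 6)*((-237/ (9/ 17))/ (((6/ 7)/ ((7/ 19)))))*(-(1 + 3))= 197947456/ 925965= 213.77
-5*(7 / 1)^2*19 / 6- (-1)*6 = -4619 / 6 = -769.83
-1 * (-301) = 301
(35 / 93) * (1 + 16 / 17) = 385 / 527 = 0.73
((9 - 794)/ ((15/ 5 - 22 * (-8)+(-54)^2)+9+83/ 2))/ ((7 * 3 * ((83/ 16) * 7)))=-25120/ 76756491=-0.00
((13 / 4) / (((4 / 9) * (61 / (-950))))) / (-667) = 55575 / 325496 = 0.17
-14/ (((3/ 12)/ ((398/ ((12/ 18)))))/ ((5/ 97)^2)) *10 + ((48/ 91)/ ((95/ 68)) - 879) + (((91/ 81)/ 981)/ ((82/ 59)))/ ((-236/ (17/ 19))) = -3745876367349307717/ 2120002319602440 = -1766.92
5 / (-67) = -5 / 67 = -0.07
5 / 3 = 1.67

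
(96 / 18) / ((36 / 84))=112 / 9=12.44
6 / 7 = 0.86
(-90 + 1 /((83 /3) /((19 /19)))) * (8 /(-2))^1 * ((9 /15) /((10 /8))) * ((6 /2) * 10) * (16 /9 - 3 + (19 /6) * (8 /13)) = 3764.64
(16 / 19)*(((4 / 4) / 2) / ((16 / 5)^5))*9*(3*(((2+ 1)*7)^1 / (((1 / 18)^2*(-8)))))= -143521875 / 4980736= -28.82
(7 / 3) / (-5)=-7 / 15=-0.47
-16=-16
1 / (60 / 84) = 7 / 5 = 1.40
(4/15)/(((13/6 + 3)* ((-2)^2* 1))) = 0.01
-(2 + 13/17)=-47/17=-2.76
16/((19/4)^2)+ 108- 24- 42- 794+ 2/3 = -750.62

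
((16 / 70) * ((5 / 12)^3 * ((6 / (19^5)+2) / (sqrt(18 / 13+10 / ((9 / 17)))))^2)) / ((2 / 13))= 6475954427089225 / 305400672433583412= 0.02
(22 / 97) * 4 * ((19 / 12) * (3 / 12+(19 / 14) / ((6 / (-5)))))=-7733 / 6111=-1.27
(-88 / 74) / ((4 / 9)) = -99 / 37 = -2.68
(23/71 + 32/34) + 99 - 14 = 104122/1207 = 86.27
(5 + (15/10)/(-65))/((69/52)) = 1294/345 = 3.75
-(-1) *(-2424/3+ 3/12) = -3231/4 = -807.75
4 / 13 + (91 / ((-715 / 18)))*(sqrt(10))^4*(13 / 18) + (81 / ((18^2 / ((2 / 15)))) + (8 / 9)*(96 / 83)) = -19475297 / 118690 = -164.09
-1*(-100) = 100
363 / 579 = 121 / 193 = 0.63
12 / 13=0.92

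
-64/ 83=-0.77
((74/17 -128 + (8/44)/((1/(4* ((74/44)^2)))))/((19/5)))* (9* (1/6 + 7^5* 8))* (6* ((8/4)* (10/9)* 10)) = -5162690456.42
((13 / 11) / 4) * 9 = 117 / 44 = 2.66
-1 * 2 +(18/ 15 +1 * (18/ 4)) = 37/ 10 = 3.70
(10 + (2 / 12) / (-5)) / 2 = 299 / 60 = 4.98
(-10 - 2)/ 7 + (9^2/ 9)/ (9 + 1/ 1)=-57/ 70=-0.81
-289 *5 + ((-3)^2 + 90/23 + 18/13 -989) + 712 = -510603/299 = -1707.70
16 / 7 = 2.29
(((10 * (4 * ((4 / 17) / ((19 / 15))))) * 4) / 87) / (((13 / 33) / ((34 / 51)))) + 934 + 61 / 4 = 462646087 / 487084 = 949.83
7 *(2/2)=7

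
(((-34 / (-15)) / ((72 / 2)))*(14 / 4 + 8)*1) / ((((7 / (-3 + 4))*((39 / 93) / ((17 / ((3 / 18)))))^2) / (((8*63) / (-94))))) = -1303104468 / 39715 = -32811.39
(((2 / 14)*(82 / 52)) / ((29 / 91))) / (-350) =-41 / 20300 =-0.00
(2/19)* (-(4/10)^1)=-4/95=-0.04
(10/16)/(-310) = -1/496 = -0.00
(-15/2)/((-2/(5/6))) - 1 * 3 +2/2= 9/8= 1.12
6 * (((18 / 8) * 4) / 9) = 6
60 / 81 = 20 / 27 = 0.74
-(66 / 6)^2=-121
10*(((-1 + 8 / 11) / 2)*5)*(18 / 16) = -675 / 88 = -7.67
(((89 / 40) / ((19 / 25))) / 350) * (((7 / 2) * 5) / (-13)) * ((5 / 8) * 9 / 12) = -1335 / 252928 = -0.01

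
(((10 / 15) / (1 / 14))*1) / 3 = 28 / 9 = 3.11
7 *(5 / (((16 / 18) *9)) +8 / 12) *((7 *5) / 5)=1519 / 24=63.29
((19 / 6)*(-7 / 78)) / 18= -133 / 8424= -0.02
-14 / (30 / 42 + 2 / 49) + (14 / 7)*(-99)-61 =-10269 / 37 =-277.54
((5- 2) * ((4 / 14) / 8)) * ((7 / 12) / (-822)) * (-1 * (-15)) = -5 / 4384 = -0.00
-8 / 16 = -1 / 2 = -0.50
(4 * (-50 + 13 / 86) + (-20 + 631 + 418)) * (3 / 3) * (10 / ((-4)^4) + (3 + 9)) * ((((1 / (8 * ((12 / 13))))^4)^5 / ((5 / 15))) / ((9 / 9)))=348247545364792790221372126831 / 2703090440080289061411493602781363968147456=0.00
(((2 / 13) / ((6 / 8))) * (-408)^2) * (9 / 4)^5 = 51195483 / 26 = 1969057.04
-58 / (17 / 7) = -406 / 17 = -23.88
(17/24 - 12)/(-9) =271/216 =1.25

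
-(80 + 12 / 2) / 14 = -6.14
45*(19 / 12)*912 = 64980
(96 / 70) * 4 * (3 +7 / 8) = 744 / 35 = 21.26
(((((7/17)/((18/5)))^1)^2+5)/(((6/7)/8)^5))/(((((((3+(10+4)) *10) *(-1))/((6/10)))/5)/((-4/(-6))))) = -403931639552/96702579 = -4177.05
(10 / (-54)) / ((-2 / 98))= 245 / 27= 9.07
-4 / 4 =-1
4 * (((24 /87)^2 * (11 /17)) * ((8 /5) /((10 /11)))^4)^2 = 27850097600940212224 /31189607086181640625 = 0.89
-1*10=-10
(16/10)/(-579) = -8/2895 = -0.00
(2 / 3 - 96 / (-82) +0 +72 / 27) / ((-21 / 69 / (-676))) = 8613592 / 861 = 10004.17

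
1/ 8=0.12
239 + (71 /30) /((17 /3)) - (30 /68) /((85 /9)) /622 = 430372239 /1797580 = 239.42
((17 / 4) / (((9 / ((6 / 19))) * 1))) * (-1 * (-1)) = 17 / 114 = 0.15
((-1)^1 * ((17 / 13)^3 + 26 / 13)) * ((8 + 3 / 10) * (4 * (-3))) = 4634886 / 10985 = 421.93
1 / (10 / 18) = 9 / 5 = 1.80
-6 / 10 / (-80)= 3 / 400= 0.01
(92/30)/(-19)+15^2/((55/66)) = 76904/285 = 269.84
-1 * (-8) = 8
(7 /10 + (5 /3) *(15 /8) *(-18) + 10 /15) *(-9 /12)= 3293 /80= 41.16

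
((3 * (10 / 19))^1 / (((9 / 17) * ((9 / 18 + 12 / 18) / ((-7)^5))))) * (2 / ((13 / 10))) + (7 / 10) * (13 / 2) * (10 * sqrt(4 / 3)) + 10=-16324330 / 247 + 91 * sqrt(3) / 3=-66037.87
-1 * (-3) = 3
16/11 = 1.45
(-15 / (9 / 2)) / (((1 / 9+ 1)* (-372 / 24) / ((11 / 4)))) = 33 / 62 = 0.53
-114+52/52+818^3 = 547343319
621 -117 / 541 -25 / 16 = 5359979 / 8656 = 619.22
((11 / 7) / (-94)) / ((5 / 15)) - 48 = -31617 / 658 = -48.05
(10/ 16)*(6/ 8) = 15/ 32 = 0.47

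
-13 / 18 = -0.72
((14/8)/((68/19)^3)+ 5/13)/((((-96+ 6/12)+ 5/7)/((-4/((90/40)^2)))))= 48389663/13730174406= 0.00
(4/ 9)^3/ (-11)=-64/ 8019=-0.01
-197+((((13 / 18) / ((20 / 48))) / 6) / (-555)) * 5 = -984028 / 4995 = -197.00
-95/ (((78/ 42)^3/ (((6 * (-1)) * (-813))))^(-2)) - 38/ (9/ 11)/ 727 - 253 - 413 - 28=-1412556384125603825/ 2035196011709532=-694.06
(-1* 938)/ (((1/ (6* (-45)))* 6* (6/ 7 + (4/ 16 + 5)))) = 131320/ 19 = 6911.58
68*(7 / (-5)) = -476 / 5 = -95.20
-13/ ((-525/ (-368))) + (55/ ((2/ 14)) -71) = 304.89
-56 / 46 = -28 / 23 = -1.22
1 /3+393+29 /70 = 393.75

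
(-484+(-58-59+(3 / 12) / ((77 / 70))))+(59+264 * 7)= 28737 / 22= 1306.23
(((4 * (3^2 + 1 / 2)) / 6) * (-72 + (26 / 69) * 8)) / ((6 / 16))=-723520 / 621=-1165.09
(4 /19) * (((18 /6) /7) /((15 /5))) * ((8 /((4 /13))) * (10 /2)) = 520 /133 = 3.91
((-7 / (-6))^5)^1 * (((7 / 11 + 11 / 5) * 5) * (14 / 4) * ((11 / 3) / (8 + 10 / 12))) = 1529437 / 34344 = 44.53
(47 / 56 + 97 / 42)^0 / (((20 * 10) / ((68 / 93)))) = 0.00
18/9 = 2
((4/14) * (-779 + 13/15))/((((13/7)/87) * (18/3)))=-338488/195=-1735.84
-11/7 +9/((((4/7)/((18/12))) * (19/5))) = 4.65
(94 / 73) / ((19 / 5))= 470 / 1387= 0.34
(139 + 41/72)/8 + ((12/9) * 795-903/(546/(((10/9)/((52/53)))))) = 104700601/97344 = 1075.57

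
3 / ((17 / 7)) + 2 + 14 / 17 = 69 / 17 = 4.06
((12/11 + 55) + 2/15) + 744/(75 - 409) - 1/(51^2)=1289981908/23890185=54.00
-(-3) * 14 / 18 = 7 / 3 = 2.33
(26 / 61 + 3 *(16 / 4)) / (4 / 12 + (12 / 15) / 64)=181920 / 5063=35.93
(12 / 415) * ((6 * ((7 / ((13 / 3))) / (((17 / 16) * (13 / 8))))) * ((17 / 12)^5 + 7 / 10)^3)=3544093803458815847611 / 83051734249635840000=42.67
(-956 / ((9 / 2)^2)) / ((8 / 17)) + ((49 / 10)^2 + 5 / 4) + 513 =1773653 / 4050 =437.94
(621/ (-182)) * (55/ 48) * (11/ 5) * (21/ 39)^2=-175329/ 70304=-2.49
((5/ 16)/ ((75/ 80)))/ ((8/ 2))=1/ 12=0.08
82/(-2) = -41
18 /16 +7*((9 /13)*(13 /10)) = 297 /40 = 7.42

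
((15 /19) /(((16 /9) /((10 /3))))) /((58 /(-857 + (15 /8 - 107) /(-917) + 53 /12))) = -21.76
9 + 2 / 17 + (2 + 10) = 359 / 17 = 21.12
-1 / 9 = -0.11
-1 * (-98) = 98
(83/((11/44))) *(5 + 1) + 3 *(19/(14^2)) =390489/196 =1992.29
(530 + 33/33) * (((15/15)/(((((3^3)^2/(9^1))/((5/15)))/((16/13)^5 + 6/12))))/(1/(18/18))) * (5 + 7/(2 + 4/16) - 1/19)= 2572942505/43955379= 58.54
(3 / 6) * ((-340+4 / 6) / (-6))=509 / 18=28.28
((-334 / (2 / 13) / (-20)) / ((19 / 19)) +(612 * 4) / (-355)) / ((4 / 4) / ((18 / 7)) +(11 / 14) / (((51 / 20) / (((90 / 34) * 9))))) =2628162243 / 199837310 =13.15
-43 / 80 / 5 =-43 / 400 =-0.11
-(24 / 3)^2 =-64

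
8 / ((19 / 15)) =6.32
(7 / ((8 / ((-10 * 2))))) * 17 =-595 / 2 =-297.50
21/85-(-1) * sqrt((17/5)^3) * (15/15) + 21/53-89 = -398047/4505 + 17 * sqrt(85)/25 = -82.09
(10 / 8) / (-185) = -1 / 148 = -0.01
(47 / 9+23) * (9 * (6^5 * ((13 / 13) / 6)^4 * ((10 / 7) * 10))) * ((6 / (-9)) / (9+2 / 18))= -457200 / 287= -1593.03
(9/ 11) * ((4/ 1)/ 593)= 36/ 6523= 0.01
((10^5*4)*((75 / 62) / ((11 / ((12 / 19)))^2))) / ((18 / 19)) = 120000000 / 71269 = 1683.76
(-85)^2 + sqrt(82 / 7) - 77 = sqrt(574) / 7 + 7148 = 7151.42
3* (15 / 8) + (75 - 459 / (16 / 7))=-1923 / 16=-120.19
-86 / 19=-4.53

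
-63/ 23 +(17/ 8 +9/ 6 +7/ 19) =4385/ 3496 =1.25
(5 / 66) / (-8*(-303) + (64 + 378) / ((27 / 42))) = 15 / 616088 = 0.00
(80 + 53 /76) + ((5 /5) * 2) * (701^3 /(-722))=-1377771877 /1444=-954135.65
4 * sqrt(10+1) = 4 * sqrt(11) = 13.27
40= 40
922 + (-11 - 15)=896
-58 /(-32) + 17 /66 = 1093 /528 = 2.07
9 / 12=0.75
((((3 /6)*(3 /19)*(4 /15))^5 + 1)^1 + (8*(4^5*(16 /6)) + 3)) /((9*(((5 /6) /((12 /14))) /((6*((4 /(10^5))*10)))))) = 1014395857825192 /169264580078125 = 5.99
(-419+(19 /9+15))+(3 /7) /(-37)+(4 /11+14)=-9936832 /25641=-387.54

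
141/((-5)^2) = 141/25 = 5.64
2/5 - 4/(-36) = 23/45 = 0.51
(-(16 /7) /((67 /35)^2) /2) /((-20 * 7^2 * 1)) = 10 /31423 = 0.00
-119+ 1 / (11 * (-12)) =-15709 / 132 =-119.01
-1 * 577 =-577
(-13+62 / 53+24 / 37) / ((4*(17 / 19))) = -416613 / 133348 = -3.12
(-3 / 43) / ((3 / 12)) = -12 / 43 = -0.28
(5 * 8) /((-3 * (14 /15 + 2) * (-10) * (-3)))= -5 /33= -0.15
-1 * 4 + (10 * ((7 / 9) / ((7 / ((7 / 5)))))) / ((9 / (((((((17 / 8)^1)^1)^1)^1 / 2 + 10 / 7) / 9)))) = -2561 / 648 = -3.95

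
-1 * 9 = -9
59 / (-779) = -59 / 779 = -0.08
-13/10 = -1.30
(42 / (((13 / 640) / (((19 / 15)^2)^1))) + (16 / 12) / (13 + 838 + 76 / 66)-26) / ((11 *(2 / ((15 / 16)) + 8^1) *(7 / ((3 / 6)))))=9024623731 / 4278666392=2.11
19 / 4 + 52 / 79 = 1709 / 316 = 5.41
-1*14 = -14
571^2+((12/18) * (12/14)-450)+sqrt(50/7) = 5 * sqrt(14)/7+2279141/7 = 325594.24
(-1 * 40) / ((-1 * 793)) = 40 / 793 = 0.05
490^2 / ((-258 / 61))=-56767.83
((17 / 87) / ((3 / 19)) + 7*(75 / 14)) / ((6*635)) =20221 / 1988820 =0.01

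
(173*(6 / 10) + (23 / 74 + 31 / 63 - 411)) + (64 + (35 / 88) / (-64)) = -242.40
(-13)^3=-2197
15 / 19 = 0.79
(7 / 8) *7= 49 / 8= 6.12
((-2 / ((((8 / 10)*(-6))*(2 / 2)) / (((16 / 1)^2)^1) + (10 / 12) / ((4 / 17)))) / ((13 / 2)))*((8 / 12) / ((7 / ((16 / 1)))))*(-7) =20480 / 21983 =0.93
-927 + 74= -853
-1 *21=-21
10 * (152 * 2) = 3040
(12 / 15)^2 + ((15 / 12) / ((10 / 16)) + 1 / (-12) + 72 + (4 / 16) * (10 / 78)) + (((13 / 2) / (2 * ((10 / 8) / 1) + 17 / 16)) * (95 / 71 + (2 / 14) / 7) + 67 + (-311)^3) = -1938615730681976 / 64448475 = -30080086.93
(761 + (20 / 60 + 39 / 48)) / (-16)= -36583 / 768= -47.63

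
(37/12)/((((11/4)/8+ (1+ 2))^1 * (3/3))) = 296/321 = 0.92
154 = 154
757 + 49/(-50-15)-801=-2909/65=-44.75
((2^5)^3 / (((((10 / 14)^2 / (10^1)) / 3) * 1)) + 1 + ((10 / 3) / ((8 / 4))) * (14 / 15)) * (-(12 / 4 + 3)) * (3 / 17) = -173408486 / 85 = -2040099.84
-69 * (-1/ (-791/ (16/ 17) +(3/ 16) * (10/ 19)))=-20976/ 255463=-0.08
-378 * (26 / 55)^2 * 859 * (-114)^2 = -2852603181792 / 3025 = -943009316.29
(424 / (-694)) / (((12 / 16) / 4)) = -3392 / 1041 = -3.26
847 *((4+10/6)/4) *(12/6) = 14399/6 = 2399.83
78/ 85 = 0.92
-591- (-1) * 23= -568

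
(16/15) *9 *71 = 3408/5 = 681.60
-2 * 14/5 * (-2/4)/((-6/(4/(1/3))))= -28/5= -5.60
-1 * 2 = -2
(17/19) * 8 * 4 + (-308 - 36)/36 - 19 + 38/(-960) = 997/27360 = 0.04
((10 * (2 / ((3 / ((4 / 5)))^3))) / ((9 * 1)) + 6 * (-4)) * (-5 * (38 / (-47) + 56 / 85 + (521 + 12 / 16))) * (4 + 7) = 1112039884186 / 1617975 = 687303.50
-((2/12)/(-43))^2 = -1/66564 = -0.00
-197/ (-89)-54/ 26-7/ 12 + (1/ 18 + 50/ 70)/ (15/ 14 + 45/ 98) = 175531/ 3123900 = 0.06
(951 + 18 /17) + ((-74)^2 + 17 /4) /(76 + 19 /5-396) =1970405 /2108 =934.73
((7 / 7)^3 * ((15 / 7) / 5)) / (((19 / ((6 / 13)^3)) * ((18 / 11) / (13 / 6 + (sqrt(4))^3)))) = 4026 / 292201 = 0.01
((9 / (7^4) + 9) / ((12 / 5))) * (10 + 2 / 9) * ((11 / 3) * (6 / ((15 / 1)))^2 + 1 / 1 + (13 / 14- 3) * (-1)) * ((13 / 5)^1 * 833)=23448087403 / 77175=303830.09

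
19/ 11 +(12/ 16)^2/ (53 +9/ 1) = 18947/ 10912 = 1.74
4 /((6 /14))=28 /3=9.33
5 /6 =0.83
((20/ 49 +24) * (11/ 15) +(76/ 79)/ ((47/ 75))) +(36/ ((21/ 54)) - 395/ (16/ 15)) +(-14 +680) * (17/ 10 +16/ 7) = 104628873269/ 43664880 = 2396.18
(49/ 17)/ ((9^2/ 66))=1078/ 459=2.35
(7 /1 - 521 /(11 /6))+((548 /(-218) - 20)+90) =-251425 /1199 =-209.70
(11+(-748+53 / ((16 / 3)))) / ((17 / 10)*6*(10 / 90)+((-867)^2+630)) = -174495 / 180556832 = -0.00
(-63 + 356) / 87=293 / 87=3.37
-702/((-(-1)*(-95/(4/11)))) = 2808/1045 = 2.69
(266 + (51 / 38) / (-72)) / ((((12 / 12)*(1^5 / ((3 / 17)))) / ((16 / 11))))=242575 / 3553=68.27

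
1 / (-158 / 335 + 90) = 335 / 29992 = 0.01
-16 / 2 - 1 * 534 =-542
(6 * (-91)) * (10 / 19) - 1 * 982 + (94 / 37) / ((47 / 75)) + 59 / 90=-1264.66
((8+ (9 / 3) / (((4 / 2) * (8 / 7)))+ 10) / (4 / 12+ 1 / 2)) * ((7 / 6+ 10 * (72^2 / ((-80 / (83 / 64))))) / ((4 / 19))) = -118247811 / 1280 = -92381.10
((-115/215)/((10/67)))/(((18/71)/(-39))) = 1422343/2580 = 551.30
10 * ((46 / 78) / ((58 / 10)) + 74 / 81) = 310030 / 30537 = 10.15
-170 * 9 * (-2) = 3060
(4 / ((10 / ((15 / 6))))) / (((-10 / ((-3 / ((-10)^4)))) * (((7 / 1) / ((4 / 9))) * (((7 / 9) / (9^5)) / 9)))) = 1594323 / 1225000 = 1.30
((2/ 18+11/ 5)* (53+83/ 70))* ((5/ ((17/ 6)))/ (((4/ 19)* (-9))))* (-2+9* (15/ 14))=-100245197/ 112455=-891.42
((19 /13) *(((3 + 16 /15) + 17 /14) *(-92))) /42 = -484633 /28665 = -16.91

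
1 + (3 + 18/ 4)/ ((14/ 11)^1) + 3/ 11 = 2207/ 308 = 7.17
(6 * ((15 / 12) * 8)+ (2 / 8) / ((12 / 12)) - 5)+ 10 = 261 / 4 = 65.25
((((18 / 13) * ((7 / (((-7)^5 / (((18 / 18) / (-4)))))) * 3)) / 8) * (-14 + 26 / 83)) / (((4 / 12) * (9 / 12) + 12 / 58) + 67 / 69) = -15343668 / 29608870291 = -0.00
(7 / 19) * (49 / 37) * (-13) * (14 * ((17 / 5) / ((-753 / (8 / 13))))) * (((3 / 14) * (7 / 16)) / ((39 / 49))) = 2000033 / 68816670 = 0.03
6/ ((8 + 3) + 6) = 6/ 17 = 0.35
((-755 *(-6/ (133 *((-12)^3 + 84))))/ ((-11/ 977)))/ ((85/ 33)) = 442581/ 619514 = 0.71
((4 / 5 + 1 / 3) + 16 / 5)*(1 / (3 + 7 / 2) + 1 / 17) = 0.92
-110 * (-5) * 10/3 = 5500/3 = 1833.33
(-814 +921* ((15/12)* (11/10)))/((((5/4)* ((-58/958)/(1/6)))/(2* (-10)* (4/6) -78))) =237489637/2610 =90992.20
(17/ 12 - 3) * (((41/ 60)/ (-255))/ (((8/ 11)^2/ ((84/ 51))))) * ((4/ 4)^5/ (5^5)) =659813/ 156060000000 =0.00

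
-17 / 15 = -1.13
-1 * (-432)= 432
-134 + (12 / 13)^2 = -22502 / 169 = -133.15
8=8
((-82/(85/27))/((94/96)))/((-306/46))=271584/67915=4.00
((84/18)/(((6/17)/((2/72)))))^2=14161/104976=0.13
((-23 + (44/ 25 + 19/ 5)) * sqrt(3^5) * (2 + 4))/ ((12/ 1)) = -1962 * sqrt(3)/ 25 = -135.93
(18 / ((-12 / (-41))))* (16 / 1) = 984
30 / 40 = 3 / 4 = 0.75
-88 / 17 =-5.18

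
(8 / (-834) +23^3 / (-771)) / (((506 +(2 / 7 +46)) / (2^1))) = -11845687 / 207157677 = -0.06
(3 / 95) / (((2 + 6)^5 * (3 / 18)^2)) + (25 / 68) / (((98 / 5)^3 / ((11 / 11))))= 0.00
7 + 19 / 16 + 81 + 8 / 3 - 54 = 1817 / 48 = 37.85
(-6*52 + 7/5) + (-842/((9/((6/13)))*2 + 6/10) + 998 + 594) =623768/495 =1260.14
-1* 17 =-17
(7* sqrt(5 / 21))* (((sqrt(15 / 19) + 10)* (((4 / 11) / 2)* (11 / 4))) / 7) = sqrt(105)* (sqrt(285) + 190) / 798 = 2.66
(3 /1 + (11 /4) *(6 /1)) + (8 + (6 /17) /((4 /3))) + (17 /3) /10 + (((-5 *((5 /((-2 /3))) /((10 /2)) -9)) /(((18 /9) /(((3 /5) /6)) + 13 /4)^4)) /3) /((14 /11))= 28.33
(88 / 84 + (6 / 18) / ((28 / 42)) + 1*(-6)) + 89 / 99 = -4925 / 1386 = -3.55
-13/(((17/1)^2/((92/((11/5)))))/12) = -71760/3179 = -22.57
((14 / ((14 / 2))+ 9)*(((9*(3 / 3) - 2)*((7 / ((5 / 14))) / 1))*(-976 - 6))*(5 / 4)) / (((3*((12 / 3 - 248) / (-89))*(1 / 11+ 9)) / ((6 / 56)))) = -259091371 / 97600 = -2654.62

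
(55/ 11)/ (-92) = -5/ 92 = -0.05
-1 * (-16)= 16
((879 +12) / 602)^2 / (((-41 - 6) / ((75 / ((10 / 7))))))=-11908215 / 4866568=-2.45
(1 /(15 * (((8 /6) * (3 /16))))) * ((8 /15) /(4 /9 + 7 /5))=32 /415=0.08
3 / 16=0.19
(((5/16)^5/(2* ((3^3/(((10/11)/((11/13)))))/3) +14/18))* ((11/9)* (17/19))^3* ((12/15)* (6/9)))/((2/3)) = 265655121875/1493701289312256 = 0.00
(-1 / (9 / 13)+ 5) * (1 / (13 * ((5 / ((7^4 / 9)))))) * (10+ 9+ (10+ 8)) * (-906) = -858520768 / 1755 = -489185.62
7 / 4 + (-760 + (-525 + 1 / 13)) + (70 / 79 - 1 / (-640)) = -842820573 / 657280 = -1282.29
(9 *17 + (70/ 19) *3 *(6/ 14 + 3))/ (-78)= -93/ 38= -2.45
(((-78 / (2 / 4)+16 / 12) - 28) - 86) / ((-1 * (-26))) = -31 / 3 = -10.33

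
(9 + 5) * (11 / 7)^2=242 / 7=34.57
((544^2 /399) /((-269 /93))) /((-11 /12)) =110088192 /393547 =279.73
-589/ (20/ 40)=-1178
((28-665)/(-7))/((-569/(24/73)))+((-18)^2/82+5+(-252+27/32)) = -13202202509/54496544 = -242.26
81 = 81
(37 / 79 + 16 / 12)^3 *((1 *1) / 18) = 77854483 / 239616954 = 0.32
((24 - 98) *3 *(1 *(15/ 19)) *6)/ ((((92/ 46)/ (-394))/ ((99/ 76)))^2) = -1899933209955/ 27436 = -69249643.17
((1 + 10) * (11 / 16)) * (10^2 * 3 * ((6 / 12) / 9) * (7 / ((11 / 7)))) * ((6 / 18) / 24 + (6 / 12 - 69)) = -66445225 / 1728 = -38452.10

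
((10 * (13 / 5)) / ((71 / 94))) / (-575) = -0.06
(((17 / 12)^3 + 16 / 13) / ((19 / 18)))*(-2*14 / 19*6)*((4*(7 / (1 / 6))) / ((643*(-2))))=13452999 / 3017599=4.46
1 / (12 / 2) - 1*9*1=-53 / 6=-8.83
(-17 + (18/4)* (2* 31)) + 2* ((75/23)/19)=114644/437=262.34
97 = 97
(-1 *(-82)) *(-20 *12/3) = -6560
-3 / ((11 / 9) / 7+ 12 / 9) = -189 / 95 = -1.99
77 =77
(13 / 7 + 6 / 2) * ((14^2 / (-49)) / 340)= -2 / 35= -0.06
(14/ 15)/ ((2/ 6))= 14/ 5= 2.80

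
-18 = -18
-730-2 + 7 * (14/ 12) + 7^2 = -4049/ 6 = -674.83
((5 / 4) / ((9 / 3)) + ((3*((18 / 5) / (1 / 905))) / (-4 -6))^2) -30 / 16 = 573185581 / 600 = 955309.30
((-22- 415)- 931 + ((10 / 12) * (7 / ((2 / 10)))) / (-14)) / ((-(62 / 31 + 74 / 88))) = 180851 / 375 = 482.27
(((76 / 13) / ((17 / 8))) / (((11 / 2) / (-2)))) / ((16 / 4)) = -608 / 2431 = -0.25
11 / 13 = 0.85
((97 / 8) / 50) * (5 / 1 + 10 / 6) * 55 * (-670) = -59574.17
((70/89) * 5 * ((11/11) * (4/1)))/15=280/267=1.05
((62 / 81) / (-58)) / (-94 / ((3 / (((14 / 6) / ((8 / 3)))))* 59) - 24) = 7316 / 13562343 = 0.00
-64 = -64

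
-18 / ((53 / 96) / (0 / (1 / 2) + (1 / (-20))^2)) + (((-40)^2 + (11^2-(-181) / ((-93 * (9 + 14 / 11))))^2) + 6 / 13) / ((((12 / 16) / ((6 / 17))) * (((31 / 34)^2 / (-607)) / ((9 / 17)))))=-598437844393880945596 / 203124772954025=-2946158.83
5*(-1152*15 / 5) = -17280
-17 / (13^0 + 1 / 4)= -68 / 5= -13.60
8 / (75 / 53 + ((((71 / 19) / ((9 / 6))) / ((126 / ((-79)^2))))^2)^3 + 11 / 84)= 3636790456085961090277536 / 1604763540182115717484173874215208475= 0.00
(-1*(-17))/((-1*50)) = -17/50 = -0.34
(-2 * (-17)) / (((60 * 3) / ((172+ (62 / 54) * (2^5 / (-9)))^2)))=14152214536 / 2657205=5325.98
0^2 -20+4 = -16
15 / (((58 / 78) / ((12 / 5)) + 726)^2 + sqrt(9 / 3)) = 379593278969289840 / 13349687456818978672033 - 719572688640*sqrt(3) / 13349687456818978672033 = 0.00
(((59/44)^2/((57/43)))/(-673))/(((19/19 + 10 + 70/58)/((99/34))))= -73573/153034816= -0.00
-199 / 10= -19.90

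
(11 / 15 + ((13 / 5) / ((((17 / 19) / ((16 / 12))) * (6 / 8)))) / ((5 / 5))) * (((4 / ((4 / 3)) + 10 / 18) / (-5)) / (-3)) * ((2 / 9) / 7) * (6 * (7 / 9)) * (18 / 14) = 577664 / 2168775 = 0.27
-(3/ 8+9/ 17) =-123/ 136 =-0.90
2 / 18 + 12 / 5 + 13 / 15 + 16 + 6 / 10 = 899 / 45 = 19.98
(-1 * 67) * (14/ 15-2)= 1072/ 15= 71.47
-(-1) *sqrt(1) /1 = 1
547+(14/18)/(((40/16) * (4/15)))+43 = 3547/6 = 591.17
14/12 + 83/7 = 547/42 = 13.02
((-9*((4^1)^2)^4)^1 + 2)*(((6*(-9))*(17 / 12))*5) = 225606915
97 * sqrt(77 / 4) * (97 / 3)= 9409 * sqrt(77) / 6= 13760.61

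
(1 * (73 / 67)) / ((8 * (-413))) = -0.00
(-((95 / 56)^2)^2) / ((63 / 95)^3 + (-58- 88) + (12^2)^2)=-69833729609375 / 173614271340941312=-0.00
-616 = -616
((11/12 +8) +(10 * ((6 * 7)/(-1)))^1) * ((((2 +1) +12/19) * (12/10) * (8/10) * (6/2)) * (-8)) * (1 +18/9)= 49014288/475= 103187.97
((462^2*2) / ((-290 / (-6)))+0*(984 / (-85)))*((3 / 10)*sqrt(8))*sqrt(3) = 3841992*sqrt(6) / 725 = 12980.58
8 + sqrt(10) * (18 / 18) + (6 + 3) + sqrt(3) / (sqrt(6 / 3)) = 21.39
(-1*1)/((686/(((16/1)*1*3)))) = -24/343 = -0.07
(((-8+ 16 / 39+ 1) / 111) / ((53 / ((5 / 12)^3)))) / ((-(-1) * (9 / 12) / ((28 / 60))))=-44975 / 892051056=-0.00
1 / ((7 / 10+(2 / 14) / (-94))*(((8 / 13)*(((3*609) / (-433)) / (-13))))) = 7.17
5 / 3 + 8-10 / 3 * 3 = -1 / 3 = -0.33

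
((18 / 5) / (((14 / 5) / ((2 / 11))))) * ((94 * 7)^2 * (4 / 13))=4453344 / 143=31142.27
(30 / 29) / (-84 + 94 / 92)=-1380 / 110693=-0.01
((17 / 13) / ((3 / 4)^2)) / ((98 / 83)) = 1.97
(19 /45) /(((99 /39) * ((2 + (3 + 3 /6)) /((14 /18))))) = 3458 /147015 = 0.02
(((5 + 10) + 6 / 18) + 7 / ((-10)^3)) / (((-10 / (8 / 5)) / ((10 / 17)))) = -1.44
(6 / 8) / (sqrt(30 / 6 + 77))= 3 * sqrt(82) / 328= 0.08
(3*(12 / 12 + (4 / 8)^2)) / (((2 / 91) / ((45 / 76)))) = 61425 / 608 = 101.03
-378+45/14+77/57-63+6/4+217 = -86956/399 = -217.93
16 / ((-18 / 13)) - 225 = -2129 / 9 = -236.56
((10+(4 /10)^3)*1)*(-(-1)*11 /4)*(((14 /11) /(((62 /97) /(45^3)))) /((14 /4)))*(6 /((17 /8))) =125586288 /31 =4051170.58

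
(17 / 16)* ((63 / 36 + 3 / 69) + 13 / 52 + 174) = 68833 / 368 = 187.05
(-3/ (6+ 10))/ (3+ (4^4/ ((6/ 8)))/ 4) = -9/ 4240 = -0.00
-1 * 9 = -9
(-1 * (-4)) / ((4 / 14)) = 14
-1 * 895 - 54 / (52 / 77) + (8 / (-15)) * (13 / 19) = -7227169 / 7410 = -975.33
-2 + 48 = 46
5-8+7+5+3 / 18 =55 / 6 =9.17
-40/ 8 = -5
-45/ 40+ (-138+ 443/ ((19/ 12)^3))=-1510035/ 54872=-27.52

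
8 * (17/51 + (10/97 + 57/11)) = 143872/3201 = 44.95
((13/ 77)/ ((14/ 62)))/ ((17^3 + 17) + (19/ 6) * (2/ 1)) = 1209/ 7982051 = 0.00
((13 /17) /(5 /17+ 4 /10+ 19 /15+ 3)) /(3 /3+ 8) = 13 /759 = 0.02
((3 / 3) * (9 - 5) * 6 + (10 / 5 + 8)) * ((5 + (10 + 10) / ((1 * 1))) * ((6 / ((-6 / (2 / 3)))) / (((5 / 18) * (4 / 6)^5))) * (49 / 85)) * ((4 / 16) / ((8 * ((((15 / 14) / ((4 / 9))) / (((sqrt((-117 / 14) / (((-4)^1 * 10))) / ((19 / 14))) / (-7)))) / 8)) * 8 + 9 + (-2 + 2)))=361179 / 2886544 + 377055 * sqrt(455) / 1443272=5.70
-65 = -65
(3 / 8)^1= 0.38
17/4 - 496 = -1967/4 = -491.75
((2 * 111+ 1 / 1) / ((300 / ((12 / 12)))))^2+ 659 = 659.55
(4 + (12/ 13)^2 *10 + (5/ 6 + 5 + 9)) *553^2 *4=33460450.62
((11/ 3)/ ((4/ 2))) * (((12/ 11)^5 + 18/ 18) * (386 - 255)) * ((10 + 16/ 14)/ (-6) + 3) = 698.56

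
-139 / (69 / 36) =-1668 / 23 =-72.52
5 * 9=45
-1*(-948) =948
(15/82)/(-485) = -3/7954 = -0.00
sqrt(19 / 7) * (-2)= -2 * sqrt(133) / 7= -3.30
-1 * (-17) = 17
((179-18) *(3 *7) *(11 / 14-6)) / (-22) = 35259 / 44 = 801.34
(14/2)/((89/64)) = 448/89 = 5.03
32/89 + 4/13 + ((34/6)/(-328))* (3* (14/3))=242141/569244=0.43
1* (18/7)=18/7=2.57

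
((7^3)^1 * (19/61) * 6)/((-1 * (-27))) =13034/549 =23.74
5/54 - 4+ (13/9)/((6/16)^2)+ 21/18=610/81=7.53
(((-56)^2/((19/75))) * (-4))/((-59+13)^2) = -235200/10051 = -23.40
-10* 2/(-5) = 4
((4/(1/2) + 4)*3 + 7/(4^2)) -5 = 503/16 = 31.44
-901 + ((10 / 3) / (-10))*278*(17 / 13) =-39865 / 39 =-1022.18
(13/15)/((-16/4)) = -13/60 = -0.22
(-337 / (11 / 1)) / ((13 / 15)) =-5055 / 143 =-35.35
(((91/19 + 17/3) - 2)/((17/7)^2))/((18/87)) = 6.93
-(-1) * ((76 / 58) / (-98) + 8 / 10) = 0.79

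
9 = 9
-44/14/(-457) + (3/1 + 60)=201559/3199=63.01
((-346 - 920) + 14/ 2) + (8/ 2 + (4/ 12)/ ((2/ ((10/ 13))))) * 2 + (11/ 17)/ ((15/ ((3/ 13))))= -4146182/ 3315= -1250.73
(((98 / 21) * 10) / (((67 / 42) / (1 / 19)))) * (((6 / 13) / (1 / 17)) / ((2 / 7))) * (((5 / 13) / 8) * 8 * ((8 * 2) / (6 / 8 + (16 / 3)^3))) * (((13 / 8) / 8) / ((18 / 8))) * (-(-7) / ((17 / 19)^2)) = 65691360 / 48759451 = 1.35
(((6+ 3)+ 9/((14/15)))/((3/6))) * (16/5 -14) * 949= -13375206/35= -382148.74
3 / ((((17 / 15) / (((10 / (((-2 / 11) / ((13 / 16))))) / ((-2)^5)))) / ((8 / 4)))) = 32175 / 4352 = 7.39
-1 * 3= -3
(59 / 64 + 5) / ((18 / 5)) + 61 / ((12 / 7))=42887 / 1152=37.23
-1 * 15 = -15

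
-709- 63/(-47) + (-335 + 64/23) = -1124107/1081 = -1039.88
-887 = -887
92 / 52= 23 / 13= 1.77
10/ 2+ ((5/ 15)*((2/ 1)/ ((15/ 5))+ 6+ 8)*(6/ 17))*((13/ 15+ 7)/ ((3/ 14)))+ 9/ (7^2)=7706354/ 112455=68.53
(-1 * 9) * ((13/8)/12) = -39/32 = -1.22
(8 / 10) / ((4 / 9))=9 / 5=1.80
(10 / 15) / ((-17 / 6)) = -4 / 17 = -0.24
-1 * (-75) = 75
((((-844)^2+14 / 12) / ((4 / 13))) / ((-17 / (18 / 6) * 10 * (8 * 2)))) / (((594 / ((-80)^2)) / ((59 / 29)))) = -16390878205 / 292842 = -55971.75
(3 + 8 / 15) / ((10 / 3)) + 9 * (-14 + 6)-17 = -4397 / 50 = -87.94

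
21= 21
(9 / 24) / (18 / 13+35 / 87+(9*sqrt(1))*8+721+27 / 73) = 247689 / 525204232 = 0.00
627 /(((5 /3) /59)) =110979 /5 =22195.80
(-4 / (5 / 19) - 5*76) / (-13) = 152 / 5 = 30.40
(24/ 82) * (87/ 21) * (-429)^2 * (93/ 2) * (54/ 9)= 17868908772/ 287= 62261006.17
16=16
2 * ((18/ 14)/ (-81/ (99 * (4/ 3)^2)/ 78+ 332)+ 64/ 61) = 367168/ 174335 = 2.11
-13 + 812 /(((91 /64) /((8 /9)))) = 57871 /117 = 494.62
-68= -68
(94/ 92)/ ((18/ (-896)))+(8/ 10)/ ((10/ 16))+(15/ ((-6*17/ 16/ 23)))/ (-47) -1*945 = -4107652849/ 4134825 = -993.43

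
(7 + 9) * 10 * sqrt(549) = 480 * sqrt(61) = 3748.92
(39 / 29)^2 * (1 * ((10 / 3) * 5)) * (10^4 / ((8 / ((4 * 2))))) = 253500000 / 841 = 301426.87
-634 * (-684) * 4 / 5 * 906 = 1571569344 / 5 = 314313868.80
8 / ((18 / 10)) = 40 / 9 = 4.44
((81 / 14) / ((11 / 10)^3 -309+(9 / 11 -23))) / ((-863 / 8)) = 396000 / 2435435191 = 0.00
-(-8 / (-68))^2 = -4 / 289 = -0.01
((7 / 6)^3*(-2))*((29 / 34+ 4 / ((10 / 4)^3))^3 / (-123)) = 0.04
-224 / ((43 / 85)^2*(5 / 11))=-3560480 / 1849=-1925.62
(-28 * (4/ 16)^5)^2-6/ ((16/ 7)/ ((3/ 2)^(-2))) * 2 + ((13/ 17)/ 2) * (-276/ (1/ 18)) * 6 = -38100989501/ 3342336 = -11399.51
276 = 276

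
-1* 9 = -9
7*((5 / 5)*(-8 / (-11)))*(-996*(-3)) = 167328 / 11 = 15211.64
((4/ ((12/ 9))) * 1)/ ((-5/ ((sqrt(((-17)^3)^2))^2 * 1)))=-72412707/ 5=-14482541.40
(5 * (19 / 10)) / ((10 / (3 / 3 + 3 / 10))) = 247 / 200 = 1.24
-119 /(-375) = 119 /375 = 0.32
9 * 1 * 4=36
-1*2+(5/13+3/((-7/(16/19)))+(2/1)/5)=-13627/8645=-1.58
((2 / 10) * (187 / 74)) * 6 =561 / 185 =3.03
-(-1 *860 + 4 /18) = 7738 /9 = 859.78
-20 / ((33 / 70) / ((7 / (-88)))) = 1225 / 363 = 3.37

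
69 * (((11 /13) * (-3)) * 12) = -27324 /13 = -2101.85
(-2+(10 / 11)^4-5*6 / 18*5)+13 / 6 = -657409 / 87846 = -7.48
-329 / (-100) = 329 / 100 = 3.29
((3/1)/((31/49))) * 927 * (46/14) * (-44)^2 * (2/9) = 192628128/31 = 6213810.58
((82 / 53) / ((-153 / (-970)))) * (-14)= -1113560 / 8109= -137.32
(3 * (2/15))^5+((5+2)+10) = 53157/3125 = 17.01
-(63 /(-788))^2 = -3969 /620944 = -0.01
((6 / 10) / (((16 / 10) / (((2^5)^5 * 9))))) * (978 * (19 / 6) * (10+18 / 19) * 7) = 26876496052224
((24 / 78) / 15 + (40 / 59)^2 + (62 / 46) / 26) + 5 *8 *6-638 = -12410767691 / 31224570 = -397.47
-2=-2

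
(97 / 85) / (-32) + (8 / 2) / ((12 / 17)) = 45949 / 8160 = 5.63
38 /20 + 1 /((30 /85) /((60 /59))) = 2821 /590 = 4.78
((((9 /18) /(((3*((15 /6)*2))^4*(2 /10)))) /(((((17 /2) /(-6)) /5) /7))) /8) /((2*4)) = -7 /367200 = -0.00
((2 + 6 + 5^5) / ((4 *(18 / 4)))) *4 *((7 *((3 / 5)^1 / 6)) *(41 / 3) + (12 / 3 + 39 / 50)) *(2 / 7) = 13484432 / 4725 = 2853.85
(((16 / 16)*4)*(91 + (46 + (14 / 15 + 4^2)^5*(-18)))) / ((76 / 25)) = -111286530667 / 3375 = -32973786.86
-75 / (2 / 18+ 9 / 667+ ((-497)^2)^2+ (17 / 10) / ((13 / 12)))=-29264625 / 23807141594236721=-0.00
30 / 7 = 4.29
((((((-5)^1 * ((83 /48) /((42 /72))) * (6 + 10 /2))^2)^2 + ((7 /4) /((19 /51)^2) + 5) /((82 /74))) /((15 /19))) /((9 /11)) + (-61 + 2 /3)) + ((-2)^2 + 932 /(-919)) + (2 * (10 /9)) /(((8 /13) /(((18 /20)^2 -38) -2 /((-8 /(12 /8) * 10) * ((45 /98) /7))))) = 64977398146484377444621 /59404434082560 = 1093813940.83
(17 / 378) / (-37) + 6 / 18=4645 / 13986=0.33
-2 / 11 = -0.18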